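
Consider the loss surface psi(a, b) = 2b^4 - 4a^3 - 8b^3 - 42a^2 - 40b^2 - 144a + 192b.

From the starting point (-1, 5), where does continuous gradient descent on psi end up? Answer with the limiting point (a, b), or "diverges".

psi is separable, so gradient descent decouples: a follows -∂psi/∂a, b follows -∂psi/∂b.
∂psi/∂a = -12(a + 3)(a + 4); at a=-1 this is -72, so a increases.
∂psi/∂b = 8(b - 4)(b - 2)(b + 3); at b=5 this is 192, so b decreases.
The a-coordinate has no critical point in that direction and runs off to infinity.

diverges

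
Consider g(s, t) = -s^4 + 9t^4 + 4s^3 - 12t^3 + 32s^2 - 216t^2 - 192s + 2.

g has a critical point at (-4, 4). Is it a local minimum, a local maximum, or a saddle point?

The mixed partial ∂²g/∂s∂t is 0, so the Hessian at any point is diag(g_ss, g_tt) = diag(4(-3s^2 + 6s + 16), 36(3t^2 - 2t - 12)).
At (-4, 4): H = diag(-224, 1008).
The eigenvalues have opposite signs, so H is indefinite: a saddle point.

saddle point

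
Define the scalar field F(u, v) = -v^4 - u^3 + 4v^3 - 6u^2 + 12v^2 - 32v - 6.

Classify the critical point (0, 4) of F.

local maximum

The mixed partial ∂²F/∂u∂v is 0, so the Hessian at any point is diag(F_uu, F_vv) = diag(-6(u + 2), 12(-v^2 + 2v + 2)).
At (0, 4): H = diag(-12, -72).
Both eigenvalues are negative, so H is negative definite: a local maximum.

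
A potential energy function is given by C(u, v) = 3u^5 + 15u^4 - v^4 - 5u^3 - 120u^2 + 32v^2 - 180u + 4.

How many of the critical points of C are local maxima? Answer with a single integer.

4

C separates as a function of u plus a function of v, so ∇C=0 decouples.
∂C/∂u = 15(u - 2)(u + 1)(u + 2)(u + 3) = 0 at u ∈ {-3, -2, -1, 2}; ∂C/∂v = -4v(v - 4)(v + 4) = 0 at v ∈ {-4, 0, 4}.
The Hessian is diagonal: diag(C_uu, C_vv). Second derivatives: C_uu(-3)=-150, C_uu(-2)=60, C_uu(-1)=-90, C_uu(2)=900; C_vv(-4)=-128, C_vv(0)=64, C_vv(4)=-128.
Local maxima occur where both diagonal entries negative: (-3, -4), (-3, 4), (-1, -4), (-1, 4). Count: 4.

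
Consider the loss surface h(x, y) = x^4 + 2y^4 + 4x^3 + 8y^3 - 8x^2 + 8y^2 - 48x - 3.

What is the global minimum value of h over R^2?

-83

h(x,y) separates as P(x) + Q(y) − 3, so its minimum is min P + min Q − 3.
P'(x) = 4(x - 2)(x + 2)(x + 3) vanishes at x ∈ {-3, -2, 2}; Q'(y) = 8y(y + 1)(y + 2) vanishes at y ∈ {-2, -1, 0}.
Local minima of P (where P''>0): P(-3)=45, P(2)=-80. Local minima of Q: Q(-2)=0, Q(0)=0.
So the global minimum of h is P(2) + Q(-2) − 3 = -80 + 0 − 3 = -83, attained at (2, -2).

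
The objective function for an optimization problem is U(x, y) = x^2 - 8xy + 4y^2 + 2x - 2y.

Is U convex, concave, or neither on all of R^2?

neither

U is quadratic, so its Hessian is the constant matrix H = [[2, -8], [-8, 8]].
det(H) = -48, tr(H) = 10.
det(H) < 0, so H is indefinite: neither convex nor concave.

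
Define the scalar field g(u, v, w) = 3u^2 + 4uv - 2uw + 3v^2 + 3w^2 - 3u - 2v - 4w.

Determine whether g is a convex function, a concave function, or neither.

g is quadratic, so its Hessian is the constant matrix H = [[6, 4, -2], [4, 6, 0], [-2, 0, 6]].
Leading principal minors: 6, 20, 96.
All positive ⇒ H ≻ 0 ⇒ convex.

convex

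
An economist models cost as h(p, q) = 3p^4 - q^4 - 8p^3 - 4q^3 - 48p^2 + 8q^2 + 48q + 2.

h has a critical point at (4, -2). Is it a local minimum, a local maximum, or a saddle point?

The mixed partial ∂²h/∂p∂q is 0, so the Hessian at any point is diag(h_pp, h_qq) = diag(12(3p^2 - 4p - 8), 4(-3q^2 - 6q + 4)).
At (4, -2): H = diag(288, 16).
Both eigenvalues are positive, so H is positive definite: a local minimum.

local minimum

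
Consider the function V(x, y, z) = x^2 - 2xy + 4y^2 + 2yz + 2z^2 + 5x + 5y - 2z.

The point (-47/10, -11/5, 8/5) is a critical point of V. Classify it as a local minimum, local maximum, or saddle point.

local minimum

The Hessian is constant: H = [[2, -2, 0], [-2, 8, 2], [0, 2, 4]].
Leading principal minors: Δ₁ = 2, Δ₂ = 12, Δ₃ = 40.
All leading minors are positive, so H is positive definite: a local minimum.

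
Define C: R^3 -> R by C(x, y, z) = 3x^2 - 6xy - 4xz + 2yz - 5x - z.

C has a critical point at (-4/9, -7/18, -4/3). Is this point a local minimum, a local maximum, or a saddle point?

The Hessian is constant: H = [[6, -6, -4], [-6, 0, 2], [-4, 2, 0]].
Leading principal minors: Δ₁ = 6, Δ₂ = -36, Δ₃ = 72.
The minors fit neither the all-positive nor the alternating-sign pattern, so H is indefinite: a saddle point.

saddle point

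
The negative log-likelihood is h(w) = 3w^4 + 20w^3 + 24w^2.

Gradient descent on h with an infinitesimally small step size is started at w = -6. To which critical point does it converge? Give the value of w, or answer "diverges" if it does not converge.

-4

h'(w) = 12w(w + 1)(w + 4), so h'(-6) = -720.
Gradient descent moves in the -h' direction, i.e. w is increasing.
The nearest critical point in that direction is w = -4, where h'' = 144 > 0 (a local minimum). The iterate converges there.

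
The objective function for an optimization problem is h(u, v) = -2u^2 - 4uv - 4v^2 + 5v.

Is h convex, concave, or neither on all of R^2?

h is quadratic, so its Hessian is the constant matrix H = [[-4, -4], [-4, -8]].
det(H) = 16, tr(H) = -12.
det(H) > 0 and tr(H) < 0, so H is negative definite everywhere: concave.

concave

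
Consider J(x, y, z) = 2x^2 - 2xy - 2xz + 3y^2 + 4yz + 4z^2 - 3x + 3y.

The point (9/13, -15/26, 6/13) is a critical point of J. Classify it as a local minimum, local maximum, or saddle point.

local minimum

The Hessian is constant: H = [[4, -2, -2], [-2, 6, 4], [-2, 4, 8]].
Leading principal minors: Δ₁ = 4, Δ₂ = 20, Δ₃ = 104.
All leading minors are positive, so H is positive definite: a local minimum.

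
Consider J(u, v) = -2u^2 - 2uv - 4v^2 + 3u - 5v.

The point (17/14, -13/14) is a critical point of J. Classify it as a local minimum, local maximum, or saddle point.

The Hessian of J is constant: H = [[-4, -2], [-2, -8]].
det(H) = (-4)·(-8) − (-2)² = 28.
det(H) > 0 and tr(H) = -12 < 0, so H is negative definite and the point is a local maximum.

local maximum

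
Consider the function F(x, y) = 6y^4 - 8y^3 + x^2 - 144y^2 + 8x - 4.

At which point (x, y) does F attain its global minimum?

F(x,y) separates as P(x) + Q(y) − 4, so its minimum is min P + min Q − 4.
P'(x) = 2x + 8 vanishes at x ∈ {-4}; Q'(y) = 24y(y - 4)(y + 3) vanishes at y ∈ {-3, 0, 4}.
Local minima of P (where P''>0): P(-4)=-16. Local minima of Q: Q(-3)=-594, Q(4)=-1280.
So the global minimum of F is P(-4) + Q(4) − 4 = -16 − 1280 − 4 = -1300, attained at (-4, 4).

(-4, 4)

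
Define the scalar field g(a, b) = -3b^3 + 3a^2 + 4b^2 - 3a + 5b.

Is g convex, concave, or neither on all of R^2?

The term -3b^3 is cubic, so the Hessian is not constant.
∂²g/∂b² = -18b + 8, which takes both signs as b varies (negative for sufficiently large b). A diagonal entry of the Hessian changing sign means the Hessian is neither positive- nor negative-semidefinite on all of R^2.

neither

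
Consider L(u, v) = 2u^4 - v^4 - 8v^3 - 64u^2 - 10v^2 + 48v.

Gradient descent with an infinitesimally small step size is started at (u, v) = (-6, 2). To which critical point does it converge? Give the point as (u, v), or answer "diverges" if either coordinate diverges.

L is separable, so gradient descent decouples: u follows -∂L/∂u, v follows -∂L/∂v.
∂L/∂u = 8u(u - 4)(u + 4); at u=-6 this is -960, so u increases.
∂L/∂v = -4(v - 1)(v + 3)(v + 4); at v=2 this is -120, so v increases.
The v-coordinate has no critical point in that direction and runs off to infinity.

diverges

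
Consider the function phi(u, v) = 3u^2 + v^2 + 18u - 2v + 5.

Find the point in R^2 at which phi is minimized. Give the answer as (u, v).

phi(u,v) separates as P(u) + Q(v) + 5, so its minimum is min P + min Q + 5.
P'(u) = 6u + 18 vanishes at u ∈ {-3}; Q'(v) = 2v - 2 vanishes at v ∈ {1}.
Local minima of P (where P''>0): P(-3)=-27. Local minima of Q: Q(1)=-1.
So the global minimum of phi is P(-3) + Q(1) + 5 = -27 − 1 + 5 = -23, attained at (-3, 1).

(-3, 1)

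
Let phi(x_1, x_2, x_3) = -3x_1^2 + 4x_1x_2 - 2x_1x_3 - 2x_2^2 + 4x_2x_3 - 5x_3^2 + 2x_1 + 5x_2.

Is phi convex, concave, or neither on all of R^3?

phi is quadratic, so its Hessian is the constant matrix H = [[-6, 4, -2], [4, -4, 4], [-2, 4, -10]].
Leading principal minors: -6, 8, -32.
Signs alternate −, +, − ⇒ H ≺ 0 ⇒ concave.

concave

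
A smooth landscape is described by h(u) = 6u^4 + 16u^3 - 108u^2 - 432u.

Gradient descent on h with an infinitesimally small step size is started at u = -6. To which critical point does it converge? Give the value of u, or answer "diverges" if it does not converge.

h'(u) = 24(u - 3)(u + 2)(u + 3), so h'(-6) = -2592.
Gradient descent moves in the -h' direction, i.e. u is increasing.
The nearest critical point in that direction is u = -3, where h'' = 144 > 0 (a local minimum). The iterate converges there.

-3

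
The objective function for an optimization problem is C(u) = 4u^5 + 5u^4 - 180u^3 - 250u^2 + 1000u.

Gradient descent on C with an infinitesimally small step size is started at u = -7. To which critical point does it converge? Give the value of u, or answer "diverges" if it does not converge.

C'(u) = 20(u - 5)(u - 1)(u + 2)(u + 5), so C'(-7) = 19200.
Gradient descent moves in the -C' direction, i.e. u is decreasing.
There is no critical point below u=-7, and C' keeps the same sign, so the iterate runs off to −∞.

diverges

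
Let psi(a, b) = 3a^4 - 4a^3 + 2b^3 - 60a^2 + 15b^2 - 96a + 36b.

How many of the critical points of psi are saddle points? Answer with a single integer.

psi separates as a function of a plus a function of b, so ∇psi=0 decouples.
∂psi/∂a = 12(a - 4)(a + 1)(a + 2) = 0 at a ∈ {-2, -1, 4}; ∂psi/∂b = 6(b + 2)(b + 3) = 0 at b ∈ {-3, -2}.
The Hessian is diagonal: diag(psi_aa, psi_bb). Second derivatives: psi_aa(-2)=72, psi_aa(-1)=-60, psi_aa(4)=360; psi_bb(-3)=-6, psi_bb(-2)=6.
Saddle points occur where the two diagonal entries have opposite signs: (-2, -3), (-1, -2), (4, -3). Count: 3.

3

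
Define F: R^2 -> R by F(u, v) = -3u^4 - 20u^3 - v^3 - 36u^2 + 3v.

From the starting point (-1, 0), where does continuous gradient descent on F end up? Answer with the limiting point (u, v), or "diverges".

(-2, -1)

F is separable, so gradient descent decouples: u follows -∂F/∂u, v follows -∂F/∂v.
∂F/∂u = -12u(u + 2)(u + 3); at u=-1 this is 24, so u decreases.
∂F/∂v = -3(v - 1)(v + 1); at v=0 this is 3, so v decreases.
u converges to its nearest critical value -2 (a local min of the u-part); v converges to -1. The iterate converges to (-2, -1).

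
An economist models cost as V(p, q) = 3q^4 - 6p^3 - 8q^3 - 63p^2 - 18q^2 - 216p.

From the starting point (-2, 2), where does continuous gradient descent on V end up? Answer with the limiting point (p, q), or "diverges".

diverges

V is separable, so gradient descent decouples: p follows -∂V/∂p, q follows -∂V/∂q.
∂V/∂p = -18(p + 3)(p + 4); at p=-2 this is -36, so p increases.
∂V/∂q = 12q(q - 3)(q + 1); at q=2 this is -72, so q increases.
The p-coordinate has no critical point in that direction and runs off to infinity.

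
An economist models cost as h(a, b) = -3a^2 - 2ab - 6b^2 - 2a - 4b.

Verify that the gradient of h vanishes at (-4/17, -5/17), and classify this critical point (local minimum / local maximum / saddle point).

∇h = (-6a - 2b - 2, -2a - 12b - 4); substituting (-4/17, -5/17) gives ∇h = (0, 0), so (-4/17, -5/17) is indeed a critical point.
The Hessian of h is constant: H = [[-6, -2], [-2, -12]].
det(H) = (-6)·(-12) − (-2)² = 68.
det(H) > 0 and tr(H) = -18 < 0, so H is negative definite and the point is a local maximum.

local maximum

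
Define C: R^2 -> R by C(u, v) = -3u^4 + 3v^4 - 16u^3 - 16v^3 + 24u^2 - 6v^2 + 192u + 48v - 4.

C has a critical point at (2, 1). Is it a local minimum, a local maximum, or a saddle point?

The mixed partial ∂²C/∂u∂v is 0, so the Hessian at any point is diag(C_uu, C_vv) = diag(12(-3u^2 - 8u + 4), 12(3v^2 - 8v - 1)).
At (2, 1): H = diag(-288, -72).
Both eigenvalues are negative, so H is negative definite: a local maximum.

local maximum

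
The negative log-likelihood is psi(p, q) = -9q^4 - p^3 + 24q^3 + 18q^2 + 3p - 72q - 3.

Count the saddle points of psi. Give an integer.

3

psi separates as a function of p plus a function of q, so ∇psi=0 decouples.
∂psi/∂p = -3(p - 1)(p + 1) = 0 at p ∈ {-1, 1}; ∂psi/∂q = -36(q - 2)(q - 1)(q + 1) = 0 at q ∈ {-1, 1, 2}.
The Hessian is diagonal: diag(psi_pp, psi_qq). Second derivatives: psi_pp(-1)=6, psi_pp(1)=-6; psi_qq(-1)=-216, psi_qq(1)=72, psi_qq(2)=-108.
Saddle points occur where the two diagonal entries have opposite signs: (-1, -1), (-1, 2), (1, 1). Count: 3.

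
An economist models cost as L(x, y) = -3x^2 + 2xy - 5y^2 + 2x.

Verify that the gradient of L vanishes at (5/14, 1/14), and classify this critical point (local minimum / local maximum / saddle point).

local maximum

∇L = (-6x + 2y + 2, 2x - 10y); substituting (5/14, 1/14) gives ∇L = (0, 0), so (5/14, 1/14) is indeed a critical point.
The Hessian of L is constant: H = [[-6, 2], [2, -10]].
det(H) = (-6)·(-10) − 2² = 56.
det(H) > 0 and tr(H) = -16 < 0, so H is negative definite and the point is a local maximum.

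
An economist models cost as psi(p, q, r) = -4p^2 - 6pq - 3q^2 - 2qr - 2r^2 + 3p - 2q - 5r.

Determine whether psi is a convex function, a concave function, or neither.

psi is quadratic, so its Hessian is the constant matrix H = [[-8, -6, 0], [-6, -6, -2], [0, -2, -4]].
Leading principal minors: -8, 12, -16.
Signs alternate −, +, − ⇒ H ≺ 0 ⇒ concave.

concave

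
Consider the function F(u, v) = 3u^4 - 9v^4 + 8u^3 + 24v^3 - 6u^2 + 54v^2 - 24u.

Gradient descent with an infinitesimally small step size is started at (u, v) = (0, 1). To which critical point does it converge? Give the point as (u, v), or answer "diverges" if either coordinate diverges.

(1, 0)

F is separable, so gradient descent decouples: u follows -∂F/∂u, v follows -∂F/∂v.
∂F/∂u = 12(u - 1)(u + 1)(u + 2); at u=0 this is -24, so u increases.
∂F/∂v = -36v(v - 3)(v + 1); at v=1 this is 144, so v decreases.
u converges to its nearest critical value 1 (a local min of the u-part); v converges to 0. The iterate converges to (1, 0).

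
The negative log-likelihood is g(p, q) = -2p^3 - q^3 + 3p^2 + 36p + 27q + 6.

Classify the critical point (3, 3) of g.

The mixed partial ∂²g/∂p∂q is 0, so the Hessian at any point is diag(g_pp, g_qq) = diag(6(-2p + 1), -6q).
At (3, 3): H = diag(-30, -18).
Both eigenvalues are negative, so H is negative definite: a local maximum.

local maximum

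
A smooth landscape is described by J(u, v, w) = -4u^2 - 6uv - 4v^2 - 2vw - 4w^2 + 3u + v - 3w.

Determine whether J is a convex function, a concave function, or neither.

concave

J is quadratic, so its Hessian is the constant matrix H = [[-8, -6, 0], [-6, -8, -2], [0, -2, -8]].
Leading principal minors: -8, 28, -192.
Signs alternate −, +, − ⇒ H ≺ 0 ⇒ concave.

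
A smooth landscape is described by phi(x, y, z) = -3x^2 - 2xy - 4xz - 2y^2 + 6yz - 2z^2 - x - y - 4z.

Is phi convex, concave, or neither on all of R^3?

phi is quadratic, so its Hessian is the constant matrix H = [[-6, -2, -4], [-2, -4, 6], [-4, 6, -4]].
Leading principal minors: -6, 20, 296.
Neither pattern holds ⇒ H is indefinite ⇒ neither convex nor concave.

neither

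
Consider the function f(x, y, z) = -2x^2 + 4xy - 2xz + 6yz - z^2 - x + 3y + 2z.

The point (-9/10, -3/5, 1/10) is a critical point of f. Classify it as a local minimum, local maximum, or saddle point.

saddle point

The Hessian is constant: H = [[-4, 4, -2], [4, 0, 6], [-2, 6, -2]].
Leading principal minors: Δ₁ = -4, Δ₂ = -16, Δ₃ = 80.
The minors fit neither the all-positive nor the alternating-sign pattern, so H is indefinite: a saddle point.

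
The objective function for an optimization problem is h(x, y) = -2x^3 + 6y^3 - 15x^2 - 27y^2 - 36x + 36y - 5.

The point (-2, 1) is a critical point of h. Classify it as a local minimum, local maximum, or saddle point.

The mixed partial ∂²h/∂x∂y is 0, so the Hessian at any point is diag(h_xx, h_yy) = diag(-6(2x + 5), 18(2y - 3)).
At (-2, 1): H = diag(-6, -18).
Both eigenvalues are negative, so H is negative definite: a local maximum.

local maximum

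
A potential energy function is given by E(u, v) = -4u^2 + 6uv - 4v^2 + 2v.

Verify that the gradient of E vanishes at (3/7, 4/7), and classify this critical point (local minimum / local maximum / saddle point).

local maximum

∇E = (-8u + 6v, 6u - 8v + 2); substituting (3/7, 4/7) gives ∇E = (0, 0), so (3/7, 4/7) is indeed a critical point.
The Hessian of E is constant: H = [[-8, 6], [6, -8]].
det(H) = (-8)·(-8) − 6² = 28.
det(H) > 0 and tr(H) = -16 < 0, so H is negative definite and the point is a local maximum.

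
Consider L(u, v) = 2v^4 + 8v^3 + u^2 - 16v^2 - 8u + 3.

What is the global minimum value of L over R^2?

L(u,v) separates as P(u) + Q(v) + 3, so its minimum is min P + min Q + 3.
P'(u) = 2u - 8 vanishes at u ∈ {4}; Q'(v) = 8v(v - 1)(v + 4) vanishes at v ∈ {-4, 0, 1}.
Local minima of P (where P''>0): P(4)=-16. Local minima of Q: Q(-4)=-256, Q(1)=-6.
So the global minimum of L is P(4) + Q(-4) + 3 = -16 − 256 + 3 = -269, attained at (4, -4).

-269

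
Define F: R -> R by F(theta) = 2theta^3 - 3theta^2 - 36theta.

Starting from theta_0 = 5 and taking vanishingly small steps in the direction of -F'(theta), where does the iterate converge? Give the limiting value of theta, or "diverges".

F'(theta) = 6(theta - 3)(theta + 2), so F'(5) = 84.
Gradient descent moves in the -F' direction, i.e. theta is decreasing.
The nearest critical point in that direction is theta = 3, where F'' = 30 > 0 (a local minimum). The iterate converges there.

3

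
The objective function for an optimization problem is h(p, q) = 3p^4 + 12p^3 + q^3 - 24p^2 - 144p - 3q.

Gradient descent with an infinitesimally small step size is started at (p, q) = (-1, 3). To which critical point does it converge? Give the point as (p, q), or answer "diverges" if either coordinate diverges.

(2, 1)

h is separable, so gradient descent decouples: p follows -∂h/∂p, q follows -∂h/∂q.
∂h/∂p = 12(p - 2)(p + 2)(p + 3); at p=-1 this is -72, so p increases.
∂h/∂q = 3(q - 1)(q + 1); at q=3 this is 24, so q decreases.
p converges to its nearest critical value 2 (a local min of the p-part); q converges to 1. The iterate converges to (2, 1).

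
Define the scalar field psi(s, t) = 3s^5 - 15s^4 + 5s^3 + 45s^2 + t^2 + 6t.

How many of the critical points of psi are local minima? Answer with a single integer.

2

psi separates as a function of s plus a function of t, so ∇psi=0 decouples.
∂psi/∂s = 15s(s - 3)(s - 2)(s + 1) = 0 at s ∈ {-1, 0, 2, 3}; ∂psi/∂t = 2(t + 3) = 0 at t ∈ {-3}.
The Hessian is diagonal: diag(psi_ss, psi_tt). Second derivatives: psi_ss(-1)=-180, psi_ss(0)=90, psi_ss(2)=-90, psi_ss(3)=180; psi_tt(-3)=2.
Local minima occur where both diagonal entries positive: (0, -3), (3, -3). Count: 2.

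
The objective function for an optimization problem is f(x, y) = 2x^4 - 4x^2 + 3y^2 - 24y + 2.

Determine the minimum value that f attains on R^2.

f(x,y) separates as P(x) + Q(y) + 2, so its minimum is min P + min Q + 2.
P'(x) = 8x(x - 1)(x + 1) vanishes at x ∈ {-1, 0, 1}; Q'(y) = 6y - 24 vanishes at y ∈ {4}.
Local minima of P (where P''>0): P(-1)=-2, P(1)=-2. Local minima of Q: Q(4)=-48.
So the global minimum of f is P(-1) + Q(4) + 2 = -2 − 48 + 2 = -48, attained at (-1, 4).

-48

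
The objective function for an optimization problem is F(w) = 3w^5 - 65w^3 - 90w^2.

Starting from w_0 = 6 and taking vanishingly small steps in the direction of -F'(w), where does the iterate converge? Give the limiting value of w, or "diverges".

4

F'(w) = 15w(w - 4)(w + 1)(w + 3), so F'(6) = 11340.
Gradient descent moves in the -F' direction, i.e. w is decreasing.
The nearest critical point in that direction is w = 4, where F'' = 2100 > 0 (a local minimum). The iterate converges there.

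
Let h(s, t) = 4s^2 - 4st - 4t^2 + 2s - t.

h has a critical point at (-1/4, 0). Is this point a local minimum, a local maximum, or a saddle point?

saddle point

The Hessian of h is constant: H = [[8, -4], [-4, -8]].
det(H) = 8·(-8) − (-4)² = -80.
Since det(H) < 0, H is indefinite and the critical point is a saddle point.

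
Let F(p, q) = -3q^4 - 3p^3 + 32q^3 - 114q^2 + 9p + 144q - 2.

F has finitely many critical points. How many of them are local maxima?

2

F separates as a function of p plus a function of q, so ∇F=0 decouples.
∂F/∂p = -9(p - 1)(p + 1) = 0 at p ∈ {-1, 1}; ∂F/∂q = -12(q - 4)(q - 3)(q - 1) = 0 at q ∈ {1, 3, 4}.
The Hessian is diagonal: diag(F_pp, F_qq). Second derivatives: F_pp(-1)=18, F_pp(1)=-18; F_qq(1)=-72, F_qq(3)=24, F_qq(4)=-36.
Local maxima occur where both diagonal entries negative: (1, 1), (1, 4). Count: 2.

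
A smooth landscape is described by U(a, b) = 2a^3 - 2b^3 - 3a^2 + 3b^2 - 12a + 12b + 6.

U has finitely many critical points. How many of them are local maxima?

1

U separates as a function of a plus a function of b, so ∇U=0 decouples.
∂U/∂a = 6(a - 2)(a + 1) = 0 at a ∈ {-1, 2}; ∂U/∂b = -6(b - 2)(b + 1) = 0 at b ∈ {-1, 2}.
The Hessian is diagonal: diag(U_aa, U_bb). Second derivatives: U_aa(-1)=-18, U_aa(2)=18; U_bb(-1)=18, U_bb(2)=-18.
Local maxima occur where both diagonal entries negative: (-1, 2). Count: 1.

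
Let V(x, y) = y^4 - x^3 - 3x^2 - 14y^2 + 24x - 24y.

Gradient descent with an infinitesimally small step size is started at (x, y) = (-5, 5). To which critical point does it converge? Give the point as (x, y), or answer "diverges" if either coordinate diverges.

(-4, 3)

V is separable, so gradient descent decouples: x follows -∂V/∂x, y follows -∂V/∂y.
∂V/∂x = -3(x - 2)(x + 4); at x=-5 this is -21, so x increases.
∂V/∂y = 4(y - 3)(y + 1)(y + 2); at y=5 this is 336, so y decreases.
x converges to its nearest critical value -4 (a local min of the x-part); y converges to 3. The iterate converges to (-4, 3).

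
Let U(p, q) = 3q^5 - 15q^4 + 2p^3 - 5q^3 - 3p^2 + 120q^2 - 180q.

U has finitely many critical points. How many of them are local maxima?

2

U separates as a function of p plus a function of q, so ∇U=0 decouples.
∂U/∂p = 6p(p - 1) = 0 at p ∈ {0, 1}; ∂U/∂q = 15(q - 3)(q - 2)(q - 1)(q + 2) = 0 at q ∈ {-2, 1, 2, 3}.
The Hessian is diagonal: diag(U_pp, U_qq). Second derivatives: U_pp(0)=-6, U_pp(1)=6; U_qq(-2)=-900, U_qq(1)=90, U_qq(2)=-60, U_qq(3)=150.
Local maxima occur where both diagonal entries negative: (0, -2), (0, 2). Count: 2.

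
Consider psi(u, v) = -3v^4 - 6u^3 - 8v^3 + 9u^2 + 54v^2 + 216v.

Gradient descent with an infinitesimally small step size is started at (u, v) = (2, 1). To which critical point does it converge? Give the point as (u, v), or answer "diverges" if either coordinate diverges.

psi is separable, so gradient descent decouples: u follows -∂psi/∂u, v follows -∂psi/∂v.
∂psi/∂u = -18u(u - 1); at u=2 this is -36, so u increases.
∂psi/∂v = -12(v - 3)(v + 2)(v + 3); at v=1 this is 288, so v decreases.
The u-coordinate has no critical point in that direction and runs off to infinity.

diverges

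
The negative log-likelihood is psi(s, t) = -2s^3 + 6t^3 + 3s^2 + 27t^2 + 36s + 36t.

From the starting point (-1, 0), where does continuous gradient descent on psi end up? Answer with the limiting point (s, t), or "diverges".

(-2, -1)

psi is separable, so gradient descent decouples: s follows -∂psi/∂s, t follows -∂psi/∂t.
∂psi/∂s = -6(s - 3)(s + 2); at s=-1 this is 24, so s decreases.
∂psi/∂t = 18(t + 1)(t + 2); at t=0 this is 36, so t decreases.
s converges to its nearest critical value -2 (a local min of the s-part); t converges to -1. The iterate converges to (-2, -1).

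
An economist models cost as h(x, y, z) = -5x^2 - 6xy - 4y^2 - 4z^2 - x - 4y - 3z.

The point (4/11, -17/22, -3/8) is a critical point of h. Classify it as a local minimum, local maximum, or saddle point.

local maximum

The Hessian is constant: H = [[-10, -6, 0], [-6, -8, 0], [0, 0, -8]].
Leading principal minors: Δ₁ = -10, Δ₂ = 44, Δ₃ = -352.
The minors alternate sign starting negative (−, +, −), so H is negative definite: a local maximum.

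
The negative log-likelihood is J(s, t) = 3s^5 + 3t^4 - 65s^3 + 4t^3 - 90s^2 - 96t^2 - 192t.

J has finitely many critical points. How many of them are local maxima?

J separates as a function of s plus a function of t, so ∇J=0 decouples.
∂J/∂s = 15s(s - 4)(s + 1)(s + 3) = 0 at s ∈ {-3, -1, 0, 4}; ∂J/∂t = 12(t - 4)(t + 1)(t + 4) = 0 at t ∈ {-4, -1, 4}.
The Hessian is diagonal: diag(J_ss, J_tt). Second derivatives: J_ss(-3)=-630, J_ss(-1)=150, J_ss(0)=-180, J_ss(4)=2100; J_tt(-4)=288, J_tt(-1)=-180, J_tt(4)=480.
Local maxima occur where both diagonal entries negative: (-3, -1), (0, -1). Count: 2.

2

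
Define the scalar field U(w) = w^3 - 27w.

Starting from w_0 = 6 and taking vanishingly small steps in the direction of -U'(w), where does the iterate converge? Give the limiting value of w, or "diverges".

U'(w) = 3(w - 3)(w + 3), so U'(6) = 81.
Gradient descent moves in the -U' direction, i.e. w is decreasing.
The nearest critical point in that direction is w = 3, where U'' = 18 > 0 (a local minimum). The iterate converges there.

3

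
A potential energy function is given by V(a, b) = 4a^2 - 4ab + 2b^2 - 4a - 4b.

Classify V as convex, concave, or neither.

V is quadratic, so its Hessian is the constant matrix H = [[8, -4], [-4, 4]].
det(H) = 16, tr(H) = 12.
det(H) > 0 and tr(H) > 0, so H is positive definite everywhere: convex.

convex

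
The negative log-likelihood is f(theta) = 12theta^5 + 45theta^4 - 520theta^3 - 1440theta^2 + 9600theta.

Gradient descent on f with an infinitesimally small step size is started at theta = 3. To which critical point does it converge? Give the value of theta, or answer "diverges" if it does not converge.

4

f'(theta) = 60(theta - 4)(theta - 2)(theta + 4)(theta + 5), so f'(3) = -3360.
Gradient descent moves in the -f' direction, i.e. theta is increasing.
The nearest critical point in that direction is theta = 4, where f'' = 8640 > 0 (a local minimum). The iterate converges there.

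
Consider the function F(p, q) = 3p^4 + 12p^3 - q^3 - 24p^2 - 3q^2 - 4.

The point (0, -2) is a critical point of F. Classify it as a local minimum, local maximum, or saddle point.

saddle point

The mixed partial ∂²F/∂p∂q is 0, so the Hessian at any point is diag(F_pp, F_qq) = diag(12(3p^2 + 6p - 4), -6(q + 1)).
At (0, -2): H = diag(-48, 6).
The eigenvalues have opposite signs, so H is indefinite: a saddle point.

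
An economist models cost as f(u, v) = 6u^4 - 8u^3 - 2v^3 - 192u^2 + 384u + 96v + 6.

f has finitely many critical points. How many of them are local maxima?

f separates as a function of u plus a function of v, so ∇f=0 decouples.
∂f/∂u = 24(u - 4)(u - 1)(u + 4) = 0 at u ∈ {-4, 1, 4}; ∂f/∂v = -6(v - 4)(v + 4) = 0 at v ∈ {-4, 4}.
The Hessian is diagonal: diag(f_uu, f_vv). Second derivatives: f_uu(-4)=960, f_uu(1)=-360, f_uu(4)=576; f_vv(-4)=48, f_vv(4)=-48.
Local maxima occur where both diagonal entries negative: (1, 4). Count: 1.

1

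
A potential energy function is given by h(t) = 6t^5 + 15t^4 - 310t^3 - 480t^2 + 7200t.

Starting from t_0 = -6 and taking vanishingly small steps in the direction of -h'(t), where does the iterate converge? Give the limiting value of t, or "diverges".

h'(t) = 30(t - 4)(t - 3)(t + 4)(t + 5), so h'(-6) = 5400.
Gradient descent moves in the -h' direction, i.e. t is decreasing.
There is no critical point below t=-6, and h' keeps the same sign, so the iterate runs off to −∞.

diverges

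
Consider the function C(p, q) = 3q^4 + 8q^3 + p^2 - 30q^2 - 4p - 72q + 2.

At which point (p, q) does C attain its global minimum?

(2, 2)

C(p,q) separates as A(p) + B(q) + 2, so its minimum is min A + min B + 2.
A'(p) = 2p - 4 vanishes at p ∈ {2}; B'(q) = 12(q - 2)(q + 1)(q + 3) vanishes at q ∈ {-3, -1, 2}.
Local minima of A (where A''>0): A(2)=-4. Local minima of B: B(-3)=-27, B(2)=-152.
So the global minimum of C is A(2) + B(2) + 2 = -4 − 152 + 2 = -154, attained at (2, 2).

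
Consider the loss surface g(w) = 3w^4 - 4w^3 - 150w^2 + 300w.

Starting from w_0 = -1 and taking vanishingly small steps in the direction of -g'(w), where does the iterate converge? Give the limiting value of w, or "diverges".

-5

g'(w) = 12(w - 5)(w - 1)(w + 5), so g'(-1) = 576.
Gradient descent moves in the -g' direction, i.e. w is decreasing.
The nearest critical point in that direction is w = -5, where g'' = 720 > 0 (a local minimum). The iterate converges there.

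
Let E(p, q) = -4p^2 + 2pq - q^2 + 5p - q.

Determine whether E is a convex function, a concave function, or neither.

E is quadratic, so its Hessian is the constant matrix H = [[-8, 2], [2, -2]].
det(H) = 12, tr(H) = -10.
det(H) > 0 and tr(H) < 0, so H is negative definite everywhere: concave.

concave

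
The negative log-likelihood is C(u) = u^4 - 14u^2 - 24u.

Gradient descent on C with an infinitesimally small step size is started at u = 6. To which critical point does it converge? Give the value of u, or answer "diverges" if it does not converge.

C'(u) = 4(u - 3)(u + 1)(u + 2), so C'(6) = 672.
Gradient descent moves in the -C' direction, i.e. u is decreasing.
The nearest critical point in that direction is u = 3, where C'' = 80 > 0 (a local minimum). The iterate converges there.

3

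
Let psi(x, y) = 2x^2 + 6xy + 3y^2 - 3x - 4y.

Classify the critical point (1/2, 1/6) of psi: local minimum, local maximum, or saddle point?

The Hessian of psi is constant: H = [[4, 6], [6, 6]].
det(H) = 4·6 − 6² = -12.
Since det(H) < 0, H is indefinite and the critical point is a saddle point.

saddle point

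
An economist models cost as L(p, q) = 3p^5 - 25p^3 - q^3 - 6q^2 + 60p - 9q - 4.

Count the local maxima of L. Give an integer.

2

L separates as a function of p plus a function of q, so ∇L=0 decouples.
∂L/∂p = 15(p - 2)(p - 1)(p + 1)(p + 2) = 0 at p ∈ {-2, -1, 1, 2}; ∂L/∂q = -3(q + 1)(q + 3) = 0 at q ∈ {-3, -1}.
The Hessian is diagonal: diag(L_pp, L_qq). Second derivatives: L_pp(-2)=-180, L_pp(-1)=90, L_pp(1)=-90, L_pp(2)=180; L_qq(-3)=6, L_qq(-1)=-6.
Local maxima occur where both diagonal entries negative: (-2, -1), (1, -1). Count: 2.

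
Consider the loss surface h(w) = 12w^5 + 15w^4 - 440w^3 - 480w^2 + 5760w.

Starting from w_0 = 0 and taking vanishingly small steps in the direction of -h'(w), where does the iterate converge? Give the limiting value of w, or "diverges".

-3

h'(w) = 60(w - 4)(w - 2)(w + 3)(w + 4), so h'(0) = 5760.
Gradient descent moves in the -h' direction, i.e. w is decreasing.
The nearest critical point in that direction is w = -3, where h'' = 2100 > 0 (a local minimum). The iterate converges there.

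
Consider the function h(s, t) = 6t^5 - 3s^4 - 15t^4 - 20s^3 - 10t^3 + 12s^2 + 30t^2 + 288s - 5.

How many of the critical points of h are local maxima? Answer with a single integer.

h separates as a function of s plus a function of t, so ∇h=0 decouples.
∂h/∂s = -12(s - 2)(s + 3)(s + 4) = 0 at s ∈ {-4, -3, 2}; ∂h/∂t = 30t(t - 2)(t - 1)(t + 1) = 0 at t ∈ {-1, 0, 1, 2}.
The Hessian is diagonal: diag(h_ss, h_tt). Second derivatives: h_ss(-4)=-72, h_ss(-3)=60, h_ss(2)=-360; h_tt(-1)=-180, h_tt(0)=60, h_tt(1)=-60, h_tt(2)=180.
Local maxima occur where both diagonal entries negative: (-4, -1), (-4, 1), (2, -1), (2, 1). Count: 4.

4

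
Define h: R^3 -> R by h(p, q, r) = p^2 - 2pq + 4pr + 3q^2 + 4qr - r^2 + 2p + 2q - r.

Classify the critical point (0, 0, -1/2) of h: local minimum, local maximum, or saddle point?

The Hessian is constant: H = [[2, -2, 4], [-2, 6, 4], [4, 4, -2]].
Leading principal minors: Δ₁ = 2, Δ₂ = 8, Δ₃ = -208.
The minors fit neither the all-positive nor the alternating-sign pattern, so H is indefinite: a saddle point.

saddle point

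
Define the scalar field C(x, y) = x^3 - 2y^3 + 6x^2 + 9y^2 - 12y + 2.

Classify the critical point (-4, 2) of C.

local maximum

The mixed partial ∂²C/∂x∂y is 0, so the Hessian at any point is diag(C_xx, C_yy) = diag(6(x + 2), 6(-2y + 3)).
At (-4, 2): H = diag(-12, -6).
Both eigenvalues are negative, so H is negative definite: a local maximum.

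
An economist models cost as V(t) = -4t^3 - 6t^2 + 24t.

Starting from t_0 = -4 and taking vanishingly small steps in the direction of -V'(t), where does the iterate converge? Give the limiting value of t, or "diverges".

V'(t) = -12(t - 1)(t + 2), so V'(-4) = -120.
Gradient descent moves in the -V' direction, i.e. t is increasing.
The nearest critical point in that direction is t = -2, where V'' = 36 > 0 (a local minimum). The iterate converges there.

-2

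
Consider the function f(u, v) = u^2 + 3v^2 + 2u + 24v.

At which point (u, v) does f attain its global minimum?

f(u,v) separates as P(u) + Q(v), so its minimum is min P + min Q.
P'(u) = 2u + 2 vanishes at u ∈ {-1}; Q'(v) = 6v + 24 vanishes at v ∈ {-4}.
Local minima of P (where P''>0): P(-1)=-1. Local minima of Q: Q(-4)=-48.
So the global minimum of f is P(-1) + Q(-4) = -1 − 48 = -49, attained at (-1, -4).

(-1, -4)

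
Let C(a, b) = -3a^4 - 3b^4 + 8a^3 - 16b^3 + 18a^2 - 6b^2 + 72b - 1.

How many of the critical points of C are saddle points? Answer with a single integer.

C separates as a function of a plus a function of b, so ∇C=0 decouples.
∂C/∂a = -12a(a - 3)(a + 1) = 0 at a ∈ {-1, 0, 3}; ∂C/∂b = -12(b - 1)(b + 2)(b + 3) = 0 at b ∈ {-3, -2, 1}.
The Hessian is diagonal: diag(C_aa, C_bb). Second derivatives: C_aa(-1)=-48, C_aa(0)=36, C_aa(3)=-144; C_bb(-3)=-48, C_bb(-2)=36, C_bb(1)=-144.
Saddle points occur where the two diagonal entries have opposite signs: (-1, -2), (0, -3), (0, 1), (3, -2). Count: 4.

4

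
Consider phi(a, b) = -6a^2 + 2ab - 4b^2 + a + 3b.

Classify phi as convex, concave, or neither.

concave

phi is quadratic, so its Hessian is the constant matrix H = [[-12, 2], [2, -8]].
det(H) = 92, tr(H) = -20.
det(H) > 0 and tr(H) < 0, so H is negative definite everywhere: concave.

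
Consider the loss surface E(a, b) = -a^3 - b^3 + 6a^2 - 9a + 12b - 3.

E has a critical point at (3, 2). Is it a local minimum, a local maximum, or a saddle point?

The mixed partial ∂²E/∂a∂b is 0, so the Hessian at any point is diag(E_aa, E_bb) = diag(6(-a + 2), -6b).
At (3, 2): H = diag(-6, -12).
Both eigenvalues are negative, so H is negative definite: a local maximum.

local maximum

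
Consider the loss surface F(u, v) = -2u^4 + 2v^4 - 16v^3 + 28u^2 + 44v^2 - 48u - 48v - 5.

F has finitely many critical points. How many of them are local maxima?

F separates as a function of u plus a function of v, so ∇F=0 decouples.
∂F/∂u = -8(u - 2)(u - 1)(u + 3) = 0 at u ∈ {-3, 1, 2}; ∂F/∂v = 8(v - 3)(v - 2)(v - 1) = 0 at v ∈ {1, 2, 3}.
The Hessian is diagonal: diag(F_uu, F_vv). Second derivatives: F_uu(-3)=-160, F_uu(1)=32, F_uu(2)=-40; F_vv(1)=16, F_vv(2)=-8, F_vv(3)=16.
Local maxima occur where both diagonal entries negative: (-3, 2), (2, 2). Count: 2.

2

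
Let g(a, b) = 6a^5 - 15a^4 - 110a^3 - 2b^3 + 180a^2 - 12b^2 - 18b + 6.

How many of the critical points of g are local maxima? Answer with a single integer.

g separates as a function of a plus a function of b, so ∇g=0 decouples.
∂g/∂a = 30a(a - 4)(a - 1)(a + 3) = 0 at a ∈ {-3, 0, 1, 4}; ∂g/∂b = -6(b + 1)(b + 3) = 0 at b ∈ {-3, -1}.
The Hessian is diagonal: diag(g_aa, g_bb). Second derivatives: g_aa(-3)=-2520, g_aa(0)=360, g_aa(1)=-360, g_aa(4)=2520; g_bb(-3)=12, g_bb(-1)=-12.
Local maxima occur where both diagonal entries negative: (-3, -1), (1, -1). Count: 2.

2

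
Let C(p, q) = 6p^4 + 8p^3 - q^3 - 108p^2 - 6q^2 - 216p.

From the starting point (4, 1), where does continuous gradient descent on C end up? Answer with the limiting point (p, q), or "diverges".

diverges

C is separable, so gradient descent decouples: p follows -∂C/∂p, q follows -∂C/∂q.
∂C/∂p = 24(p - 3)(p + 1)(p + 3); at p=4 this is 840, so p decreases.
∂C/∂q = -3q(q + 4); at q=1 this is -15, so q increases.
The q-coordinate has no critical point in that direction and runs off to infinity.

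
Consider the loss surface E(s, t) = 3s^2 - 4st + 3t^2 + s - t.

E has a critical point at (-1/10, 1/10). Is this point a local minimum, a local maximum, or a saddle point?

The Hessian of E is constant: H = [[6, -4], [-4, 6]].
det(H) = 6·6 − (-4)² = 20.
det(H) > 0 and tr(H) = 12 > 0, so H is positive definite and the point is a local minimum.

local minimum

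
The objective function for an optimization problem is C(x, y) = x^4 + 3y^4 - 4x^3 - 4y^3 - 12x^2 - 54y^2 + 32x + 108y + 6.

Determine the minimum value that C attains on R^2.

-517

C(x,y) separates as P(x) + Q(y) + 6, so its minimum is min P + min Q + 6.
P'(x) = 4(x - 4)(x - 1)(x + 2) vanishes at x ∈ {-2, 1, 4}; Q'(y) = 12(y - 3)(y - 1)(y + 3) vanishes at y ∈ {-3, 1, 3}.
Local minima of P (where P''>0): P(-2)=-64, P(4)=-64. Local minima of Q: Q(-3)=-459, Q(3)=-27.
So the global minimum of C is P(-2) + Q(-3) + 6 = -64 − 459 + 6 = -517, attained at (-2, -3).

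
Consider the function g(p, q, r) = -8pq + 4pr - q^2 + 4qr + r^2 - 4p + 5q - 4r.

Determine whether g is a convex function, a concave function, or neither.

g is quadratic, so its Hessian is the constant matrix H = [[0, -8, 4], [-8, -2, 4], [4, 4, 2]].
Leading principal minors: 0, -64, -352.
Neither pattern holds ⇒ H is indefinite ⇒ neither convex nor concave.

neither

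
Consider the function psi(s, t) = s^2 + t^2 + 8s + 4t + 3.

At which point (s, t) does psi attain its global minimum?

(-4, -2)

psi(s,t) separates as P(s) + Q(t) + 3, so its minimum is min P + min Q + 3.
P'(s) = 2s + 8 vanishes at s ∈ {-4}; Q'(t) = 2(t + 2) vanishes at t ∈ {-2}.
Local minima of P (where P''>0): P(-4)=-16. Local minima of Q: Q(-2)=-4.
So the global minimum of psi is P(-4) + Q(-2) + 3 = -16 − 4 + 3 = -17, attained at (-4, -2).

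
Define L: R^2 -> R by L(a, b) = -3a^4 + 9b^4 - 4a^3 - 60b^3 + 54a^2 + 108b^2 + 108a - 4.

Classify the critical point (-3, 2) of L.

The mixed partial ∂²L/∂a∂b is 0, so the Hessian at any point is diag(L_aa, L_bb) = diag(12(-3a^2 - 2a + 9), 36(3b^2 - 10b + 6)).
At (-3, 2): H = diag(-144, -72).
Both eigenvalues are negative, so H is negative definite: a local maximum.

local maximum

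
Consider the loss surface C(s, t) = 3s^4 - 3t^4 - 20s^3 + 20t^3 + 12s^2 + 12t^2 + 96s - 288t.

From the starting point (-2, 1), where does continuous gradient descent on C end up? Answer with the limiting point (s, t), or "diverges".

C is separable, so gradient descent decouples: s follows -∂C/∂s, t follows -∂C/∂t.
∂C/∂s = 12(s - 4)(s - 2)(s + 1); at s=-2 this is -288, so s increases.
∂C/∂t = -12(t - 4)(t - 3)(t + 2); at t=1 this is -216, so t increases.
s converges to its nearest critical value -1 (a local min of the s-part); t converges to 3. The iterate converges to (-1, 3).

(-1, 3)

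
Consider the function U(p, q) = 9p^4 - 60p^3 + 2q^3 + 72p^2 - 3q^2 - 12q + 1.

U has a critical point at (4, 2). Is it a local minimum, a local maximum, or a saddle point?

local minimum

The mixed partial ∂²U/∂p∂q is 0, so the Hessian at any point is diag(U_pp, U_qq) = diag(36(3p^2 - 10p + 4), 6(2q - 1)).
At (4, 2): H = diag(432, 18).
Both eigenvalues are positive, so H is positive definite: a local minimum.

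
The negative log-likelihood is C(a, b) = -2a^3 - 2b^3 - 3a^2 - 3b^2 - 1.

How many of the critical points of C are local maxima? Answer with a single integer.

1

C separates as a function of a plus a function of b, so ∇C=0 decouples.
∂C/∂a = -6a(a + 1) = 0 at a ∈ {-1, 0}; ∂C/∂b = -6b(b + 1) = 0 at b ∈ {-1, 0}.
The Hessian is diagonal: diag(C_aa, C_bb). Second derivatives: C_aa(-1)=6, C_aa(0)=-6; C_bb(-1)=6, C_bb(0)=-6.
Local maxima occur where both diagonal entries negative: (0, 0). Count: 1.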